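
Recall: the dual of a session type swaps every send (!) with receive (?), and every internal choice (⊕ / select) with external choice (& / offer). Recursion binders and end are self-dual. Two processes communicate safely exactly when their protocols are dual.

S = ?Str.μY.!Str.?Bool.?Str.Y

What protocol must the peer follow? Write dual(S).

?Str = !Str
  μY = μY  (μ self-dual)
    !Str = ?Str
      ?Bool = !Bool
        ?Str = !Str
          Y self-dual

!Str.μY.?Str.!Bool.!Str.Y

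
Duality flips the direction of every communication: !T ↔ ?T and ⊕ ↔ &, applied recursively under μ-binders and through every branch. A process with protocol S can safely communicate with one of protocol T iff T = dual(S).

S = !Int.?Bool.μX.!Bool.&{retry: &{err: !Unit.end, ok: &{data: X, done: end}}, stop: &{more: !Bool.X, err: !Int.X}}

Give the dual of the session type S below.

!Int = ?Int
  ?Bool = !Bool
    μX = μX  (rec unchanged)
      !Bool = ?Bool
        &{retry,stop} = ⊕{retry,stop}  (&→⊕)
          [retry]
            &{err,ok} = ⊕{err,ok}  (&→⊕)
              [err]
                !Unit = ?Unit
                  end self-dual
              [ok]
                &{data,done} = ⊕{data,done}  (&→⊕)
                  [data]
                    X self-dual
                  [done]
                    end self-dual
          [stop]
            &{more,err} = ⊕{more,err}  (&→⊕)
              [more]
                !Bool = ?Bool
                  X self-dual
              [err]
                !Int = ?Int
                  X self-dual

?Int.!Bool.μX.?Bool.⊕{retry: ⊕{err: ?Unit.end, ok: ⊕{data: X, done: end}}, stop: ⊕{more: ?Bool.X, err: ?Int.X}}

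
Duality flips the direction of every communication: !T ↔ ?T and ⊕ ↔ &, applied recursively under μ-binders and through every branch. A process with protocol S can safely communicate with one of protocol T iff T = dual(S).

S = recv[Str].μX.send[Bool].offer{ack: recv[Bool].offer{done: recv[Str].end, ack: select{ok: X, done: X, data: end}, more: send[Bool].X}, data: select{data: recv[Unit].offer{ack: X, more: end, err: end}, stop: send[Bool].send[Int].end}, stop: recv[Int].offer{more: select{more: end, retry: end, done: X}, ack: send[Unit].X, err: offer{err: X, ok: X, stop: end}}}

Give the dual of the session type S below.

send[Str].μX.recv[Bool].select{ack: send[Bool].select{done: send[Str].end, ack: offer{ok: X, done: X, data: end}, more: recv[Bool].X}, data: offer{data: send[Unit].select{ack: X, more: end, err: end}, stop: recv[Bool].recv[Int].end}, stop: send[Int].select{more: offer{more: end, retry: end, done: X}, ack: recv[Unit].X, err: select{err: X, ok: X, stop: end}}}

recv[Str] → send[Str]
  μX → μX  (binder kept)
    send[Bool] → recv[Bool]
      offer{ack,data,stop} → select{ack,data,stop}  (&→⊕)
        [ack]
          recv[Bool] → send[Bool]
            offer{done,ack,more} → select{done,ack,more}  (&→⊕)
              [done]
                recv[Str] → send[Str]
                  end ↦ end
              [ack]
                select{ok,done,data} → offer{ok,done,data}  (select→offer)
                  [ok]
                    X ↦ X
                  [done]
                    X ↦ X
                  [data]
                    end ↦ end
              [more]
                send[Bool] → recv[Bool]
                  X ↦ X
        [data]
          select{data,stop} → offer{data,stop}  (select→offer)
            [data]
              recv[Unit] → send[Unit]
                offer{ack,more,err} → select{ack,more,err}  (&→⊕)
                  [ack]
                    X ↦ X
                  [more]
                    end ↦ end
                  [err]
                    end ↦ end
            [stop]
              send[Bool] → recv[Bool]
                send[Int] → recv[Int]
                  end ↦ end
        [stop]
          recv[Int] → send[Int]
            offer{more,ack,err} → select{more,ack,err}  (&→⊕)
              [more]
                select{more,retry,done} → offer{more,retry,done}  (select→offer)
                  [more]
                    end ↦ end
                  [retry]
                    end ↦ end
                  [done]
                    X ↦ X
              [ack]
                send[Unit] → recv[Unit]
                  X ↦ X
              [err]
                offer{err,ok,stop} → select{err,ok,stop}  (&→⊕)
                  [err]
                    X ↦ X
                  [ok]
                    X ↦ X
                  [stop]
                    end ↦ end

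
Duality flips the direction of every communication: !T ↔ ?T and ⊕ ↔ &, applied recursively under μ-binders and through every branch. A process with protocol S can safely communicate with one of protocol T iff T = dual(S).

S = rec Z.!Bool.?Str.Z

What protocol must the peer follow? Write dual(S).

rec Z.?Bool.!Str.Z

rec Z = rec Z  (μ self-dual)
  !Bool = ?Bool
    ?Str = !Str
      Z self-dual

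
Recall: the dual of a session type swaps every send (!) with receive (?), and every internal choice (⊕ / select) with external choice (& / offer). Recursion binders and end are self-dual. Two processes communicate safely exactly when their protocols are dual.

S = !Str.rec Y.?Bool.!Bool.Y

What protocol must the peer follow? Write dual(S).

!Str → ?Str
  rec Y → rec Y  (μ self-dual)
    ?Bool → !Bool
      !Bool → ?Bool
        Y ↦ Y

?Str.rec Y.!Bool.?Bool.Y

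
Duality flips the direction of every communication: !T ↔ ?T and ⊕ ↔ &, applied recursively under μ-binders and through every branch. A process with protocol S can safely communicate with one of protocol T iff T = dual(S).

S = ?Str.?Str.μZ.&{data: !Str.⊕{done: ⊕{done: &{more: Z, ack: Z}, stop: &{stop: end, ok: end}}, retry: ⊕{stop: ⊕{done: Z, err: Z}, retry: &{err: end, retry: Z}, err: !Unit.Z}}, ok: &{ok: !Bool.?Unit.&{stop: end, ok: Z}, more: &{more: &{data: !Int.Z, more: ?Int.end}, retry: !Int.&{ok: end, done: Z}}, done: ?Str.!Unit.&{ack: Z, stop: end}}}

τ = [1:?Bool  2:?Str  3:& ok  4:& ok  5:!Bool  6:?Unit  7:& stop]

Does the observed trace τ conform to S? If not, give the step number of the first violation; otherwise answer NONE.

[1] got ?Bool, protocol expects ?Str  ✗

1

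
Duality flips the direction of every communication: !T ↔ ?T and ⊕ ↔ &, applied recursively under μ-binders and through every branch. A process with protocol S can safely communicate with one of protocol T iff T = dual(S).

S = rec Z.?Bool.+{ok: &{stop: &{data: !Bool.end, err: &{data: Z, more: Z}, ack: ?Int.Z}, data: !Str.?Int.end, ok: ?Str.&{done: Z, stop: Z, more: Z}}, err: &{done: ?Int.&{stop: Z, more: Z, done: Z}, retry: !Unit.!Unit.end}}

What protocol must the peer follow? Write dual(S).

rec Z → rec Z  (rec unchanged)
  ?Bool → !Bool
    +{ok,err} → &{ok,err}  (⊕→&)
      case ok:
        &{stop,data,ok} → +{stop,data,ok}  (&→⊕)
          case stop:
            &{data,err,ack} → +{data,err,ack}  (&→⊕)
              case data:
                !Bool → ?Bool
                  end ↦ end
              case err:
                &{data,more} → +{data,more}  (&→⊕)
                  case data:
                    Z ↦ Z
                  case more:
                    Z ↦ Z
              case ack:
                ?Int → !Int
                  Z ↦ Z
          case data:
            !Str → ?Str
              ?Int → !Int
                end ↦ end
          case ok:
            ?Str → !Str
              &{done,stop,more} → +{done,stop,more}  (&→⊕)
                case done:
                  Z ↦ Z
                case stop:
                  Z ↦ Z
                case more:
                  Z ↦ Z
      case err:
        &{done,retry} → +{done,retry}  (&→⊕)
          case done:
            ?Int → !Int
              &{stop,more,done} → +{stop,more,done}  (&→⊕)
                case stop:
                  Z ↦ Z
                case more:
                  Z ↦ Z
                case done:
                  Z ↦ Z
          case retry:
            !Unit → ?Unit
              !Unit → ?Unit
                end ↦ end

rec Z.!Bool.&{ok: +{stop: +{data: ?Bool.end, err: +{data: Z, more: Z}, ack: !Int.Z}, data: ?Str.!Int.end, ok: !Str.+{done: Z, stop: Z, more: Z}}, err: +{done: !Int.+{stop: Z, more: Z, done: Z}, retry: ?Unit.?Unit.end}}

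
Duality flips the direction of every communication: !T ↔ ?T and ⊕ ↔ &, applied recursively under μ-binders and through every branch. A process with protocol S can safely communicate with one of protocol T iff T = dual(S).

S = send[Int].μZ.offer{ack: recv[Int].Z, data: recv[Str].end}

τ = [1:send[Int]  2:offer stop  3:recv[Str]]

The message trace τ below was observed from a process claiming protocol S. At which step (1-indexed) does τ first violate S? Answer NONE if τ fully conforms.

@1 send[Int]  ✓  cont: μZ.…
@2 got offer stop, protocol expects offer ack or offer data  ✗

2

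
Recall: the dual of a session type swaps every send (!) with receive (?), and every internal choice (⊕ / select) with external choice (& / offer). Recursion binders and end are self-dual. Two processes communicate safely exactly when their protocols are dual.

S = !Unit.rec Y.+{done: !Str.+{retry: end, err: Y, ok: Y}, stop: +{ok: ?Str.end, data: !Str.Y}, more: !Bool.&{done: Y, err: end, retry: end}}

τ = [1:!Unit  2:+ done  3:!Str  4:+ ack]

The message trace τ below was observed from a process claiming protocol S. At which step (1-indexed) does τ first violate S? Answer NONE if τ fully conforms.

@1 !Unit  ok  now at rec Y.…
@2 + done  ok  now at !Str.+{retry: end, err: rec Y.…, ok: rec Y.…}
@3 !Str  ok  now at +{retry: end, err: rec Y.…, ok: rec Y.…}
@4 got + ack, protocol expects + retry or + err or + ok  ✗

4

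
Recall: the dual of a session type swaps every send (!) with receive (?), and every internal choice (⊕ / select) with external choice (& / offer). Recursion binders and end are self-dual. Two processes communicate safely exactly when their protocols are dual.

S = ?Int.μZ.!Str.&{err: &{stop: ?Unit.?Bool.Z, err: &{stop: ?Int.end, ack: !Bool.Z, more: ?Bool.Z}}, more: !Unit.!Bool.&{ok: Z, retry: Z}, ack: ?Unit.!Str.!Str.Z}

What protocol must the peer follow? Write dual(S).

?Int ↦ !Int
  μZ ↦ μZ  (binder kept)
    !Str ↦ ?Str
      &{err,more,ack} ↦ ⊕{err,more,ack}  (offer→select)
        [err]
          &{stop,err} ↦ ⊕{stop,err}  (offer→select)
            [stop]
              ?Unit ↦ !Unit
                ?Bool ↦ !Bool
                  Z self-dual
            [err]
              &{stop,ack,more} ↦ ⊕{stop,ack,more}  (offer→select)
                [stop]
                  ?Int ↦ !Int
                    end self-dual
                [ack]
                  !Bool ↦ ?Bool
                    Z self-dual
                [more]
                  ?Bool ↦ !Bool
                    Z self-dual
        [more]
          !Unit ↦ ?Unit
            !Bool ↦ ?Bool
              &{ok,retry} ↦ ⊕{ok,retry}  (offer→select)
                [ok]
                  Z self-dual
                [retry]
                  Z self-dual
        [ack]
          ?Unit ↦ !Unit
            !Str ↦ ?Str
              !Str ↦ ?Str
                Z self-dual

!Int.μZ.?Str.⊕{err: ⊕{stop: !Unit.!Bool.Z, err: ⊕{stop: !Int.end, ack: ?Bool.Z, more: !Bool.Z}}, more: ?Unit.?Bool.⊕{ok: Z, retry: Z}, ack: !Unit.?Str.?Str.Z}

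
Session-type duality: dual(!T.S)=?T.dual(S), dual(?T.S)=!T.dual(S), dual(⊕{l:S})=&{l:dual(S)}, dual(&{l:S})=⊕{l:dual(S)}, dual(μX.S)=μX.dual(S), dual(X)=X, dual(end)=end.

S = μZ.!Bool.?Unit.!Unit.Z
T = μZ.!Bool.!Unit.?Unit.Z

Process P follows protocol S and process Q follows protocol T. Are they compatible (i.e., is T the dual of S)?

μZ vs μZ  match (rec unchanged)
  !Bool vs !Bool  ✗ same direction on both sides — not dual

NO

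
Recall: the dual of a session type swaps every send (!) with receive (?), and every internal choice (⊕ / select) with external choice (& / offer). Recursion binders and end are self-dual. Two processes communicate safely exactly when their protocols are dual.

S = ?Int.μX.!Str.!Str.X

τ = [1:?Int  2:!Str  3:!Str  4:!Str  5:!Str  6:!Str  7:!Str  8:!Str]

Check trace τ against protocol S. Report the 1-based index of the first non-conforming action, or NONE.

NONE

[1] ?Int  ✓  state: μX.…
[2] !Str  ✓  state: !Str.μX.…
[3] !Str  ✓  state: μX.…
[4] !Str  ✓  state: !Str.μX.…
[5] !Str  ✓  state: μX.…
[6] !Str  ✓  state: !Str.μX.…
[7] !Str  ✓  state: μX.…
[8] !Str  ✓  state: !Str.μX.…
trace exhausted — no violation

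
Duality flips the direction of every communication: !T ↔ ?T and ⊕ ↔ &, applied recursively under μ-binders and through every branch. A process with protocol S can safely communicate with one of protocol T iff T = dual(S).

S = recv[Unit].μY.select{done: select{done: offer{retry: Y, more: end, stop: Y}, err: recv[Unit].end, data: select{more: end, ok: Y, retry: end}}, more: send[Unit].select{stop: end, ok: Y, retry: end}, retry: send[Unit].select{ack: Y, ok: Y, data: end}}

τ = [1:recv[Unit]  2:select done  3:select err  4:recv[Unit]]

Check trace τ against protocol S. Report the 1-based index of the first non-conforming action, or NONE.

step 1: recv[Unit]  match  residual = μY.…
step 2: select done  match  residual = select{done: offer{retry: μY.…, more: end, stop: μY.…}, err: recv[Unit].end, data: select{more: end, ok: μY.…, retry: end}}
step 3: select err  match  residual = recv[Unit].end
step 4: recv[Unit]  match  residual = end
all 4 steps conform

NONE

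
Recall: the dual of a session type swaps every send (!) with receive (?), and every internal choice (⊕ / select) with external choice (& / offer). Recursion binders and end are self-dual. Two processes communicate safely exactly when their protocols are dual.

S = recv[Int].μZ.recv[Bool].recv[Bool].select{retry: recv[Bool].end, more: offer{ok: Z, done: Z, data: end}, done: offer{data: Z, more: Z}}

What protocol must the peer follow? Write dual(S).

send[Int].μZ.send[Bool].send[Bool].offer{retry: send[Bool].end, more: select{ok: Z, done: Z, data: end}, done: select{data: Z, more: Z}}

recv[Int] = send[Int]
  μZ = μZ  (binder kept)
    recv[Bool] = send[Bool]
      recv[Bool] = send[Bool]
        select{retry,more,done} = offer{retry,more,done}  (select→offer)
          [retry]
            recv[Bool] = send[Bool]
              end ↦ end
          [more]
            offer{ok,done,data} = select{ok,done,data}  (external→internal)
              [ok]
                Z ↦ Z
              [done]
                Z ↦ Z
              [data]
                end ↦ end
          [done]
            offer{data,more} = select{data,more}  (external→internal)
              [data]
                Z ↦ Z
              [more]
                Z ↦ Z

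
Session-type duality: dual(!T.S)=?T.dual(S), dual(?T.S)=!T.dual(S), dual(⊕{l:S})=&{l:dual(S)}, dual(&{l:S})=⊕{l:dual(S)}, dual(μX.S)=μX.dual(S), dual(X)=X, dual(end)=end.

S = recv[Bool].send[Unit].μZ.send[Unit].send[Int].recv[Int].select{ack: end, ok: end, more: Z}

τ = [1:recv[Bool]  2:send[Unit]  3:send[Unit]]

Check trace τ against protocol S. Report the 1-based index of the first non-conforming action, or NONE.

NONE

[1] recv[Bool]  ✓  now at send[Unit].μZ.…
[2] send[Unit]  ✓  now at μZ.…
[3] send[Unit]  ✓  now at send[Int].recv[Int].select{ack: end, ok: end, more: μZ.…}
trace exhausted — no violation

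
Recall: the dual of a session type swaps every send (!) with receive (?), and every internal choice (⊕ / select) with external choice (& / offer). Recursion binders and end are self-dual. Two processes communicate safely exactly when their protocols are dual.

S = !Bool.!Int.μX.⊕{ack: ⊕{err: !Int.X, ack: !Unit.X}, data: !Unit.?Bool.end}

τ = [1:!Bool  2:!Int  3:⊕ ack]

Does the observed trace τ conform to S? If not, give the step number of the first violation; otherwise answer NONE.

NONE

step 1: !Bool  ✓  state: !Int.μX.…
step 2: !Int  ✓  state: μX.…
step 3: ⊕ ack  ✓  state: ⊕{err: !Int.μX.…, ack: !Unit.μX.…}
τ conforms to S (length 3)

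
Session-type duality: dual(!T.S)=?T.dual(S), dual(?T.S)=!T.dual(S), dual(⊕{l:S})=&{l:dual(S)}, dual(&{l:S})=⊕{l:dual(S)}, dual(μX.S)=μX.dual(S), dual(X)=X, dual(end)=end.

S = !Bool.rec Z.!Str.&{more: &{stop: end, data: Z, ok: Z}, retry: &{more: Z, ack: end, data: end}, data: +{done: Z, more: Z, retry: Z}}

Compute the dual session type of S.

?Bool.rec Z.?Str.+{more: +{stop: end, data: Z, ok: Z}, retry: +{more: Z, ack: end, data: end}, data: &{done: Z, more: Z, retry: Z}}

!Bool → ?Bool
  rec Z → rec Z  (binder kept)
    !Str → ?Str
      &{more,retry,data} → +{more,retry,data}  (external→internal)
        case more:
          &{stop,data,ok} → +{stop,data,ok}  (external→internal)
            case stop:
              end ↦ end
            case data:
              Z ↦ Z
            case ok:
              Z ↦ Z
        case retry:
          &{more,ack,data} → +{more,ack,data}  (external→internal)
            case more:
              Z ↦ Z
            case ack:
              end ↦ end
            case data:
              end ↦ end
        case data:
          +{done,more,retry} → &{done,more,retry}  (select→offer)
            case done:
              Z ↦ Z
            case more:
              Z ↦ Z
            case retry:
              Z ↦ Z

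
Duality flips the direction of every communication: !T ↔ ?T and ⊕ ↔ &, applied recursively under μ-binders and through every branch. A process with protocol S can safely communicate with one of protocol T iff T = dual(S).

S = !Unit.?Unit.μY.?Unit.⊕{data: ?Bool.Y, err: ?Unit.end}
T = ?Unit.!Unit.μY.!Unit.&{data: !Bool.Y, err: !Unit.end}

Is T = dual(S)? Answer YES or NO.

YES

!Unit vs ?Unit  match
  ?Unit vs !Unit  match
    μY vs μY  match (μ self-dual)
      ?Unit vs !Unit  match
        ⊕{data,err} vs &{data,err}  match same labels
          • data:
            ?Bool vs !Bool  match
              Y vs Y  match
          • err:
            ?Unit vs !Unit  match
              end vs end  match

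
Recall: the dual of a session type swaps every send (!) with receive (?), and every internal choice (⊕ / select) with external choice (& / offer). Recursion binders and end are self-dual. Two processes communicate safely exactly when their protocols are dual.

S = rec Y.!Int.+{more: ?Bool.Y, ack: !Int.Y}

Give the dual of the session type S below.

rec Y.?Int.&{more: !Bool.Y, ack: ?Int.Y}

rec Y ↦ rec Y  (μ self-dual)
  !Int ↦ ?Int
    +{more,ack} ↦ &{more,ack}  (⊕→&)
      case more:
        ?Bool ↦ !Bool
          Y self-dual
      case ack:
        !Int ↦ ?Int
          Y self-dual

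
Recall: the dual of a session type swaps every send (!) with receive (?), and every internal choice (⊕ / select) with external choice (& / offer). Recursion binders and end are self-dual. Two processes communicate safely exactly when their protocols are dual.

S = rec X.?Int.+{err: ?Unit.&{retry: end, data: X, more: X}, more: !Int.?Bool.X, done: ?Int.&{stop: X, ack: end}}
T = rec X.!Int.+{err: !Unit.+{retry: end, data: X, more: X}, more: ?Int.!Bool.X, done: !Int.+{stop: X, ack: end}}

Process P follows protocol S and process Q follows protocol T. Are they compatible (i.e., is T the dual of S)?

NO

rec X | rec X  ok (μ self-dual)
  ?Int | !Int  ok
    +{err,more,done} | +{err,more,done}  ✗ choice polarity not flipped — not dual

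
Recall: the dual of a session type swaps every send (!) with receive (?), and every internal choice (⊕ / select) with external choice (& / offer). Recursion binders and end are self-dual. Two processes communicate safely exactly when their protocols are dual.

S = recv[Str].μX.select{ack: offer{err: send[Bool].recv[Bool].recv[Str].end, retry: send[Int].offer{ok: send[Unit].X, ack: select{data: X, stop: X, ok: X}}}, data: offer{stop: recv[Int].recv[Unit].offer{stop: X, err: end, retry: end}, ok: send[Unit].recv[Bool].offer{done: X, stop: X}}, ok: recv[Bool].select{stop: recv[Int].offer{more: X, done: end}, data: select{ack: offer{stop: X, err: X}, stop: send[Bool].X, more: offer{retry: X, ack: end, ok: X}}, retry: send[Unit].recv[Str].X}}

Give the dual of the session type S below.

recv[Str] → send[Str]
  μX → μX  (rec unchanged)
    select{ack,data,ok} → offer{ack,data,ok}  (internal→external)
      [ack]
        offer{err,retry} → select{err,retry}  (&→⊕)
          [err]
            send[Bool] → recv[Bool]
              recv[Bool] → send[Bool]
                recv[Str] → send[Str]
                  end ↦ end
          [retry]
            send[Int] → recv[Int]
              offer{ok,ack} → select{ok,ack}  (&→⊕)
                [ok]
                  send[Unit] → recv[Unit]
                    X ↦ X
                [ack]
                  select{data,stop,ok} → offer{data,stop,ok}  (internal→external)
                    [data]
                      X ↦ X
                    [stop]
                      X ↦ X
                    [ok]
                      X ↦ X
      [data]
        offer{stop,ok} → select{stop,ok}  (&→⊕)
          [stop]
            recv[Int] → send[Int]
              recv[Unit] → send[Unit]
                offer{stop,err,retry} → select{stop,err,retry}  (&→⊕)
                  [stop]
                    X ↦ X
                  [err]
                    end ↦ end
                  [retry]
                    end ↦ end
          [ok]
            send[Unit] → recv[Unit]
              recv[Bool] → send[Bool]
                offer{done,stop} → select{done,stop}  (&→⊕)
                  [done]
                    X ↦ X
                  [stop]
                    X ↦ X
      [ok]
        recv[Bool] → send[Bool]
          select{stop,data,retry} → offer{stop,data,retry}  (internal→external)
            [stop]
              recv[Int] → send[Int]
                offer{more,done} → select{more,done}  (&→⊕)
                  [more]
                    X ↦ X
                  [done]
                    end ↦ end
            [data]
              select{ack,stop,more} → offer{ack,stop,more}  (internal→external)
                [ack]
                  offer{stop,err} → select{stop,err}  (&→⊕)
                    [stop]
                      X ↦ X
                    [err]
                      X ↦ X
                [stop]
                  send[Bool] → recv[Bool]
                    X ↦ X
                [more]
                  offer{retry,ack,ok} → select{retry,ack,ok}  (&→⊕)
                    [retry]
                      X ↦ X
                    [ack]
                      end ↦ end
                    [ok]
                      X ↦ X
            [retry]
              send[Unit] → recv[Unit]
                recv[Str] → send[Str]
                  X ↦ X

send[Str].μX.offer{ack: select{err: recv[Bool].send[Bool].send[Str].end, retry: recv[Int].select{ok: recv[Unit].X, ack: offer{data: X, stop: X, ok: X}}}, data: select{stop: send[Int].send[Unit].select{stop: X, err: end, retry: end}, ok: recv[Unit].send[Bool].select{done: X, stop: X}}, ok: send[Bool].offer{stop: send[Int].select{more: X, done: end}, data: offer{ack: select{stop: X, err: X}, stop: recv[Bool].X, more: select{retry: X, ack: end, ok: X}}, retry: recv[Unit].send[Str].X}}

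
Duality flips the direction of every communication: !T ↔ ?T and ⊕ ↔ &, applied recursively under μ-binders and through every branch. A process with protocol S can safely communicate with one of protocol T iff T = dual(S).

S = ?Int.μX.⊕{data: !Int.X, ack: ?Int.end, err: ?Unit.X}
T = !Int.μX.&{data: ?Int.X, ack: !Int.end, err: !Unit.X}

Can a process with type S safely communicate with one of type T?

?Int ‖ !Int  ✓
  μX ‖ μX  ✓ (μ self-dual)
    ⊕{data,ack,err} ‖ &{data,ack,err}  ✓ same labels
      case data:
        !Int ‖ ?Int  ✓
          X ‖ X  ✓
      case ack:
        ?Int ‖ !Int  ✓
          end ‖ end  ✓
      case err:
        ?Unit ‖ !Unit  ✓
          X ‖ X  ✓

YES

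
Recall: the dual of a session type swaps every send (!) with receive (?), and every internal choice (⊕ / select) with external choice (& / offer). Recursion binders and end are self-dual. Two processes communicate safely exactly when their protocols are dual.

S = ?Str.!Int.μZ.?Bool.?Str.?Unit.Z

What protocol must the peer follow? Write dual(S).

!Str.?Int.μZ.!Bool.!Str.!Unit.Z

?Str → !Str
  !Int → ?Int
    μZ → μZ  (rec unchanged)
      ?Bool → !Bool
        ?Str → !Str
          ?Unit → !Unit
            Z self-dual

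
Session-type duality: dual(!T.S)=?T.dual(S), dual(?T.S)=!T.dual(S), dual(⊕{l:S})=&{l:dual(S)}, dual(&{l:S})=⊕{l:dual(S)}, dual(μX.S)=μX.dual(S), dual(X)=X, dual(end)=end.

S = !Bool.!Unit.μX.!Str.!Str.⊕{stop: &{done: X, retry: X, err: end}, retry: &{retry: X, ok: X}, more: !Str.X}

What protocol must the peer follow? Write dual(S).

?Bool.?Unit.μX.?Str.?Str.&{stop: ⊕{done: X, retry: X, err: end}, retry: ⊕{retry: X, ok: X}, more: ?Str.X}

!Bool = ?Bool
  !Unit = ?Unit
    μX = μX  (rec unchanged)
      !Str = ?Str
        !Str = ?Str
          ⊕{stop,retry,more} = &{stop,retry,more}  (internal→external)
            • stop:
              &{done,retry,err} = ⊕{done,retry,err}  (external→internal)
                • done:
                  X self-dual
                • retry:
                  X self-dual
                • err:
                  end self-dual
            • retry:
              &{retry,ok} = ⊕{retry,ok}  (external→internal)
                • retry:
                  X self-dual
                • ok:
                  X self-dual
            • more:
              !Str = ?Str
                X self-dual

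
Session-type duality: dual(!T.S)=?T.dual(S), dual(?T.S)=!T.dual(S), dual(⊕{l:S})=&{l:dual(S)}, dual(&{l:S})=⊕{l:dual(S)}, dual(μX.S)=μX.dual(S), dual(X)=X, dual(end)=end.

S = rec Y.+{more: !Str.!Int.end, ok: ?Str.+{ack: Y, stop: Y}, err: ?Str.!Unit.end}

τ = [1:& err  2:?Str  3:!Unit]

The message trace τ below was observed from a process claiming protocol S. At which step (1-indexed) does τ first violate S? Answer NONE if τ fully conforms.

@1 got & err, protocol expects + more or + ok or + err  ✗

1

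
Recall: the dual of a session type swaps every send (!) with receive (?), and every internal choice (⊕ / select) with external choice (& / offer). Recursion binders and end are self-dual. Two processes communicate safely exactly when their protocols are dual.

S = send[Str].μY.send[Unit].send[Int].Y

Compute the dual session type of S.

recv[Str].μY.recv[Unit].recv[Int].Y

send[Str] ↦ recv[Str]
  μY ↦ μY  (rec unchanged)
    send[Unit] ↦ recv[Unit]
      send[Int] ↦ recv[Int]
        dual(Y) = Y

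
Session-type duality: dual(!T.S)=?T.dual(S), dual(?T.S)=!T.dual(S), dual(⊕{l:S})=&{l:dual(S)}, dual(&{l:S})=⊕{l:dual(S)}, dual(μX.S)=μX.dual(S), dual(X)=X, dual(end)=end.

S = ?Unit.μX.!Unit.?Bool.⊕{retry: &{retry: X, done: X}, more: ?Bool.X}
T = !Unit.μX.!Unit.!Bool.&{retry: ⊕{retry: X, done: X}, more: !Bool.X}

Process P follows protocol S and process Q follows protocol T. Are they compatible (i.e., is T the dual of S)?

NO

?Unit ‖ !Unit  match
  μX ‖ μX  match (rec unchanged)
    !Unit ‖ !Unit  ✗ same direction on both sides — not dual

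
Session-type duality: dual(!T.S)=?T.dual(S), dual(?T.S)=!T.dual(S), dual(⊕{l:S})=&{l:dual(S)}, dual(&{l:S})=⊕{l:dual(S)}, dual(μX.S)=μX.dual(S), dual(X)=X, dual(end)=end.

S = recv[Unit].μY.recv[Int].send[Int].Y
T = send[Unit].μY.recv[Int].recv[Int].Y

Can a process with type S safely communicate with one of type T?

recv[Unit] | send[Unit]  ✓
  μY | μY  ✓ (μ self-dual)
    recv[Int] | recv[Int]  ✗ same direction on both sides — not dual

NO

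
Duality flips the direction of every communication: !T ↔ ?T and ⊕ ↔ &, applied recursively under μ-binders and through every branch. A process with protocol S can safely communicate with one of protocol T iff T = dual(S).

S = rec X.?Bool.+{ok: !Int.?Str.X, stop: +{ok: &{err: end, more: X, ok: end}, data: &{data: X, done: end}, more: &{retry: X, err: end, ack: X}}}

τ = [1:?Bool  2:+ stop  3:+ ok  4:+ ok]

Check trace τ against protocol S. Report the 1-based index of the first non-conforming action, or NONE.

step 1: ?Bool  ✓  now at +{ok: !Int.?Str.rec X.…, stop: +{ok: &{err: end, more: rec X.…, ok: end}, data: &{data: rec X.…, done: end}, more: &{retry: rec X.…, err: end, ack: rec X.…}}}
step 2: + stop  ✓  now at +{ok: &{err: end, more: rec X.…, ok: end}, data: &{data: rec X.…, done: end}, more: &{retry: rec X.…, err: end, ack: rec X.…}}
step 3: + ok  ✓  now at &{err: end, more: rec X.…, ok: end}
step 4: got + ok, protocol expects & err or & more or & ok  ✗

4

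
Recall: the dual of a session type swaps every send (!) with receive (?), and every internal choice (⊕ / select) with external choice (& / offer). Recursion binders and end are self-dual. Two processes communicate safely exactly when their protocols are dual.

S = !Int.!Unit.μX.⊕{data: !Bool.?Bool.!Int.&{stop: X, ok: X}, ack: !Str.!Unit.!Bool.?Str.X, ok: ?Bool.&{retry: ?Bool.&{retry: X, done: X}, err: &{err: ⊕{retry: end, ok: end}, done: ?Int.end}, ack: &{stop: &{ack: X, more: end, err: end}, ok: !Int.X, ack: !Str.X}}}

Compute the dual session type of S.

!Int ↦ ?Int
  !Unit ↦ ?Unit
    μX ↦ μX  (μ self-dual)
      ⊕{data,ack,ok} ↦ &{data,ack,ok}  (⊕→&)
        case data:
          !Bool ↦ ?Bool
            ?Bool ↦ !Bool
              !Int ↦ ?Int
                &{stop,ok} ↦ ⊕{stop,ok}  (offer→select)
                  case stop:
                    X ↦ X
                  case ok:
                    X ↦ X
        case ack:
          !Str ↦ ?Str
            !Unit ↦ ?Unit
              !Bool ↦ ?Bool
                ?Str ↦ !Str
                  X ↦ X
        case ok:
          ?Bool ↦ !Bool
            &{retry,err,ack} ↦ ⊕{retry,err,ack}  (offer→select)
              case retry:
                ?Bool ↦ !Bool
                  &{retry,done} ↦ ⊕{retry,done}  (offer→select)
                    case retry:
                      X ↦ X
                    case done:
                      X ↦ X
              case err:
                &{err,done} ↦ ⊕{err,done}  (offer→select)
                  case err:
                    ⊕{retry,ok} ↦ &{retry,ok}  (⊕→&)
                      case retry:
                        end ↦ end
                      case ok:
                        end ↦ end
                  case done:
                    ?Int ↦ !Int
                      end ↦ end
              case ack:
                &{stop,ok,ack} ↦ ⊕{stop,ok,ack}  (offer→select)
                  case stop:
                    &{ack,more,err} ↦ ⊕{ack,more,err}  (offer→select)
                      case ack:
                        X ↦ X
                      case more:
                        end ↦ end
                      case err:
                        end ↦ end
                  case ok:
                    !Int ↦ ?Int
                      X ↦ X
                  case ack:
                    !Str ↦ ?Str
                      X ↦ X

?Int.?Unit.μX.&{data: ?Bool.!Bool.?Int.⊕{stop: X, ok: X}, ack: ?Str.?Unit.?Bool.!Str.X, ok: !Bool.⊕{retry: !Bool.⊕{retry: X, done: X}, err: ⊕{err: &{retry: end, ok: end}, done: !Int.end}, ack: ⊕{stop: ⊕{ack: X, more: end, err: end}, ok: ?Int.X, ack: ?Str.X}}}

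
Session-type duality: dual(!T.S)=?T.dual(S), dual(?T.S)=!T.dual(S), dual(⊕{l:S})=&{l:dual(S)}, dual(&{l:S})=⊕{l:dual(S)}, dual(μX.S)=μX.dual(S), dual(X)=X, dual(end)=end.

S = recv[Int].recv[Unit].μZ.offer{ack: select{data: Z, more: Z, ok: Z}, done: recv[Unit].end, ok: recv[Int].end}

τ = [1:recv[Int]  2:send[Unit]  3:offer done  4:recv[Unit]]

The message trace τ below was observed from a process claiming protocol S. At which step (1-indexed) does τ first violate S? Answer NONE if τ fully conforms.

[1] recv[Int]  ✓  now at recv[Unit].μZ.…
[2] got send[Unit], protocol expects recv[Unit]  ✗

2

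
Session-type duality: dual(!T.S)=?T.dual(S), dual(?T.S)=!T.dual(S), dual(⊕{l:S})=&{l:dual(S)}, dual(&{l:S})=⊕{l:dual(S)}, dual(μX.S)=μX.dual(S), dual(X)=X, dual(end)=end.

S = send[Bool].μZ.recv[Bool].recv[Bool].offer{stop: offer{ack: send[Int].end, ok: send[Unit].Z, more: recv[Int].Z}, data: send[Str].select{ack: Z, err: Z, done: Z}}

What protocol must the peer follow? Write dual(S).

send[Bool] ↦ recv[Bool]
  μZ ↦ μZ  (μ self-dual)
    recv[Bool] ↦ send[Bool]
      recv[Bool] ↦ send[Bool]
        offer{stop,data} ↦ select{stop,data}  (external→internal)
          • stop:
            offer{ack,ok,more} ↦ select{ack,ok,more}  (external→internal)
              • ack:
                send[Int] ↦ recv[Int]
                  end self-dual
              • ok:
                send[Unit] ↦ recv[Unit]
                  Z self-dual
              • more:
                recv[Int] ↦ send[Int]
                  Z self-dual
          • data:
            send[Str] ↦ recv[Str]
              select{ack,err,done} ↦ offer{ack,err,done}  (select→offer)
                • ack:
                  Z self-dual
                • err:
                  Z self-dual
                • done:
                  Z self-dual

recv[Bool].μZ.send[Bool].send[Bool].select{stop: select{ack: recv[Int].end, ok: recv[Unit].Z, more: send[Int].Z}, data: recv[Str].offer{ack: Z, err: Z, done: Z}}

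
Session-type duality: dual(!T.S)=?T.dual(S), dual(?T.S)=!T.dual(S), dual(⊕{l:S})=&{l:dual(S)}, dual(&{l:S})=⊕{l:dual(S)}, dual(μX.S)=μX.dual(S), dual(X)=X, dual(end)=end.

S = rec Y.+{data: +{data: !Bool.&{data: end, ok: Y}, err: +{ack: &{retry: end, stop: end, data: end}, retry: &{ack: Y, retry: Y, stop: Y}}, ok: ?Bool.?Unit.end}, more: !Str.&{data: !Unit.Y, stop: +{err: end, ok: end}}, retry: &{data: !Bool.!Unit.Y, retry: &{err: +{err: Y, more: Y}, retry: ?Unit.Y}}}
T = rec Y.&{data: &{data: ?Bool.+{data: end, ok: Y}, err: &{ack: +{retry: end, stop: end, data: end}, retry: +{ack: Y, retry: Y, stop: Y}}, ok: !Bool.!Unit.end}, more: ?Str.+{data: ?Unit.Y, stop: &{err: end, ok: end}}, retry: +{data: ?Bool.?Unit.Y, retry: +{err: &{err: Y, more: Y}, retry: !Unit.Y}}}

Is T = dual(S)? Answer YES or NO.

rec Y | rec Y  match (μ self-dual)
  +{data,more,retry} | &{data,more,retry}  match labels match
    case data:
      +{data,err,ok} | &{data,err,ok}  match labels match
        case data:
          !Bool | ?Bool  match
            &{data,ok} | +{data,ok}  match labels match
              case data:
                end | end  match
              case ok:
                Y | Y  match
        case err:
          +{ack,retry} | &{ack,retry}  match labels match
            case ack:
              &{retry,stop,data} | +{retry,stop,data}  match labels match
                case retry:
                  end | end  match
                case stop:
                  end | end  match
                case data:
                  end | end  match
            case retry:
              &{ack,retry,stop} | +{ack,retry,stop}  match labels match
                case ack:
                  Y | Y  match
                case retry:
                  Y | Y  match
                case stop:
                  Y | Y  match
        case ok:
          ?Bool | !Bool  match
            ?Unit | !Unit  match
              end | end  match
    case more:
      !Str | ?Str  match
        &{data,stop} | +{data,stop}  match labels match
          case data:
            !Unit | ?Unit  match
              Y | Y  match
          case stop:
            +{err,ok} | &{err,ok}  match labels match
              case err:
                end | end  match
              case ok:
                end | end  match
    case retry:
      &{data,retry} | +{data,retry}  match labels match
        case data:
          !Bool | ?Bool  match
            !Unit | ?Unit  match
              Y | Y  match
        case retry:
          &{err,retry} | +{err,retry}  match labels match
            case err:
              +{err,more} | &{err,more}  match labels match
                case err:
                  Y | Y  match
                case more:
                  Y | Y  match
            case retry:
              ?Unit | !Unit  match
                Y | Y  match

YES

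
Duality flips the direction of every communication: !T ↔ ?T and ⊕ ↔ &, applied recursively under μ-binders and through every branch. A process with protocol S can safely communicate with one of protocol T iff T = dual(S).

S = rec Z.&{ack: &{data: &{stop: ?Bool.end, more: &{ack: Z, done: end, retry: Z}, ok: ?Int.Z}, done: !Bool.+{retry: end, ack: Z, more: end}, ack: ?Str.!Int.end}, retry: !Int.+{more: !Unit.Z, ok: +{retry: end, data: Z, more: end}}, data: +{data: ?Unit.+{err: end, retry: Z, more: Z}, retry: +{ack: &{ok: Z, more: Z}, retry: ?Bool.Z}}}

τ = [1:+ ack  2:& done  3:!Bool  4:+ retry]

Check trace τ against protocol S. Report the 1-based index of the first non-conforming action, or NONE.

step 1: got + ack, protocol expects & ack or & retry or & data  ✗

1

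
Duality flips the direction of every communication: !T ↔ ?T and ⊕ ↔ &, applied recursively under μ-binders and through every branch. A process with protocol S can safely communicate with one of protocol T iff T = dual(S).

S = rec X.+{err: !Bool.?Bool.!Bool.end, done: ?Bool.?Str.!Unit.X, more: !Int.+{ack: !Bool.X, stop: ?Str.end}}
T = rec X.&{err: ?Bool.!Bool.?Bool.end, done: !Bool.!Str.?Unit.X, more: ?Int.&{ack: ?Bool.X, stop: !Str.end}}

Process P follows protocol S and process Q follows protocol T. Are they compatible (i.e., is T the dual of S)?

rec X vs rec X  match (binder kept)
  +{err,done,more} vs &{err,done,more}  match same labels
    [err]
      !Bool vs ?Bool  match
        ?Bool vs !Bool  match
          !Bool vs ?Bool  match
            end vs end  match
    [done]
      ?Bool vs !Bool  match
        ?Str vs !Str  match
          !Unit vs ?Unit  match
            X vs X  match
    [more]
      !Int vs ?Int  match
        +{ack,stop} vs &{ack,stop}  match same labels
          [ack]
            !Bool vs ?Bool  match
              X vs X  match
          [stop]
            ?Str vs !Str  match
              end vs end  match

YES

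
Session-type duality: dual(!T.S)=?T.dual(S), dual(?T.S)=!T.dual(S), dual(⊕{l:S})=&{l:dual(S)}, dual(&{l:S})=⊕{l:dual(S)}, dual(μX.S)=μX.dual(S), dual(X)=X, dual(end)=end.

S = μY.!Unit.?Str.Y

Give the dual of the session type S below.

μY → μY  (rec unchanged)
  !Unit → ?Unit
    ?Str → !Str
      dual(Y) = Y

μY.?Unit.!Str.Y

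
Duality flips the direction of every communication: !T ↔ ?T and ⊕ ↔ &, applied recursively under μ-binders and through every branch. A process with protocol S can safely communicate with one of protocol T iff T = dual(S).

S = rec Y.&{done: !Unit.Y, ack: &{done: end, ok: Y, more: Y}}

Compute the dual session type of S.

rec Y ↦ rec Y  (rec unchanged)
  &{done,ack} ↦ +{done,ack}  (offer→select)
    • done:
      !Unit ↦ ?Unit
        dual(Y) = Y
    • ack:
      &{done,ok,more} ↦ +{done,ok,more}  (offer→select)
        • done:
          dual(end) = end
        • ok:
          dual(Y) = Y
        • more:
          dual(Y) = Y

rec Y.+{done: ?Unit.Y, ack: +{done: end, ok: Y, more: Y}}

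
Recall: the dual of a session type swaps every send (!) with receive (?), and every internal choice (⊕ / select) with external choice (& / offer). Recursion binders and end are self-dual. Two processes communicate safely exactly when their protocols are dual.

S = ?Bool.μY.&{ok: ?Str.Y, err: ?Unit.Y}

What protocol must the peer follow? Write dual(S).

?Bool → !Bool
  μY → μY  (rec unchanged)
    &{ok,err} → ⊕{ok,err}  (external→internal)
      case ok:
        ?Str → !Str
          dual(Y) = Y
      case err:
        ?Unit → !Unit
          dual(Y) = Y

!Bool.μY.⊕{ok: !Str.Y, err: !Unit.Y}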